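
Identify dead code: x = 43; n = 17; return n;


x is assigned but never read
Dead: 'x = 43'


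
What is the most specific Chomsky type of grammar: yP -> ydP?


LHS has context (more than one symbol) and |LHS| ≤ |RHS|
Classification: Type 1 (Context-Sensitive)


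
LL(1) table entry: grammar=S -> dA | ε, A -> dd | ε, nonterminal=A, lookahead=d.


For [A, d]: 'd' ∈ FIRST(dd)
Entry: A -> dd


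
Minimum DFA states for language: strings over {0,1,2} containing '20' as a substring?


KMP-style automaton: 2 progress states + 1 absorbing accept = 3
Minimal DFA: 3 states


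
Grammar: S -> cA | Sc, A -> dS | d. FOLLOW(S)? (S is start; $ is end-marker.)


$ ∈ FOLLOW(S). For each A -> αBβ: add FIRST(β)\{ε} to FOLLOW(B); if β nullable, add FOLLOW(A).
FOLLOW(S) = {$, c}


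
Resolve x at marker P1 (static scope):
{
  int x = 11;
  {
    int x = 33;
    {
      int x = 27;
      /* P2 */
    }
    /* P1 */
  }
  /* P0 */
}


x declared in the same block as P1
x = 33


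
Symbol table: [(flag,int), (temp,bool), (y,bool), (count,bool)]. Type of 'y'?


Lookup 'y' → type bool


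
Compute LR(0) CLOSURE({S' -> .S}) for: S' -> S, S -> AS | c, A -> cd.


Start: S' -> .S
For each item with dot before a nonterminal B, add B -> .γ for every B-production
Closure: [S' -> .S, S -> .AS, S -> .c, A -> .cd]


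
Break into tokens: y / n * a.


Scan left to right, longest-match per lexeme
Tokens: ID(y), OP(/), ID(n), OP(*), ID(a)


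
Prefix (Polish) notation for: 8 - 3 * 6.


'*' binds tighter: tree is (- 8 (* 3 6))
Prefix: - 8 * 3 6


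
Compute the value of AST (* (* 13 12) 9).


Evaluate inner: (* 13 12) = 156
Evaluate root: (* 156 9) = 1404
Result: 1404


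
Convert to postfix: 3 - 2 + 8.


Left to right (same or higher precedence on left)
Postfix: 3 2 - 8 +


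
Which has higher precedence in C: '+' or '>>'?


'+' is additive (level 9); '>>' is shift (level 8)
Higher level binds tighter
'+' has higher precedence than '>>'


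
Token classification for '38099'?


Pattern: digits only
Type: INTEGER_LITERAL


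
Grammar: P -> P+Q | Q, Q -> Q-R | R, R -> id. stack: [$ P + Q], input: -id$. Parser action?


'-' can extend Q; shift to build Q -> Q-R
Action: shift


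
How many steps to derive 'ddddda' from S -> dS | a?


Derivation: S => dS => ddS => dddS => ddddS => dddddS => ddddda
Steps: 6


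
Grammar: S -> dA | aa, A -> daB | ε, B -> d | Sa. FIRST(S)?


Per alternative of S: FIRST(dA) = {d}; FIRST(aa) = {a}
FIRST(S) = {a, d}


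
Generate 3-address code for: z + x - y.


Break into single-operator statements:
t1 = z + x
t2 = t1 - y


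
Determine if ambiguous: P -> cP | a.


right-linear, alternatives start with distinct terminals 'c' vs 'a': unique leftmost derivation
Unambiguous


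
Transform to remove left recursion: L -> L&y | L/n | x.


Left-recursive alternatives: L&y, L/n; non-recursive: x
Introduce L': L -> xL', L' -> &yL' | /nL' | ε


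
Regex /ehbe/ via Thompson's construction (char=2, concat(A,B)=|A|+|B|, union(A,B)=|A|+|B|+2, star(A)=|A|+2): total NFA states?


Syntax tree has 4 char leaf(s), 0 union(s), 0 star(s)
chars contribute 4×2 = 8; each union adds +2; each star adds +2
Total: 8 + 0 + 0 = 8 states


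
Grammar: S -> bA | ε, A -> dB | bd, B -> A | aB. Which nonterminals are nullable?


A nonterminal is nullable iff some alternative derives ε (directly, or every symbol in it is nullable)
Nullable: {S}


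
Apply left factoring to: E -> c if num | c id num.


Common prefix: 'c'
Factored: E -> c E', E' -> if num | id num


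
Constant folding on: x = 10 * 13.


10 * 13 = 130 at compile time
Optimized: x = 130


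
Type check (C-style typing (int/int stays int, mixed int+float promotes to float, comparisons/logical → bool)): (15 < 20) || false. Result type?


Operand types: bool || bool
Rule: logical operators take bool operands and yield bool
Result type: bool


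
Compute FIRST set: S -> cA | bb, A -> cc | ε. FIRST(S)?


Per alternative of S: FIRST(cA) = {c}; FIRST(bb) = {b}
FIRST(S) = {b, c}


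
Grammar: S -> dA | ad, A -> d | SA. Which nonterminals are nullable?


A nonterminal is nullable iff some alternative derives ε (directly, or every symbol in it is nullable)
Nullable: {}


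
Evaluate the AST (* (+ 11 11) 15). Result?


Evaluate inner: (+ 11 11) = 22
Evaluate root: (* 22 15) = 330
Result: 330


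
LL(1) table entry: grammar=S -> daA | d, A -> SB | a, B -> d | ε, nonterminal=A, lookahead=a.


For [A, a]: 'a' ∈ FIRST(a)
Entry: A -> a


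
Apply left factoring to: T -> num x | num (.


Common prefix: 'num'
Factored: T -> num T', T' -> x | (


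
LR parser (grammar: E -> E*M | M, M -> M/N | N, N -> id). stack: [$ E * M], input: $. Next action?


handle 'E*M' on top; lookahead ∈ FOLLOW(E) = {*, $}
Action: reduce (E -> E*M)


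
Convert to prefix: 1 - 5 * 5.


'*' binds tighter: tree is (- 1 (* 5 5))
Prefix: - 1 * 5 5


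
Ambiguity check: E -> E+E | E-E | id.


'id+id-id' has two parse trees (no precedence encoded between + and -)
Ambiguous


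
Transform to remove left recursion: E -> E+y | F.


Left-recursive alternatives: E+y; non-recursive: F
Introduce E': E -> FE', E' -> +yE' | ε


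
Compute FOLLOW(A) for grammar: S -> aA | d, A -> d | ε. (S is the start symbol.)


$ ∈ FOLLOW(S). For each A -> αBβ: add FIRST(β)\{ε} to FOLLOW(B); if β nullable, add FOLLOW(A).
FOLLOW(A) = {$}


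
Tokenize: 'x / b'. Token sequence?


Scan left to right, longest-match per lexeme
Tokens: ID(x), OP(/), ID(b)


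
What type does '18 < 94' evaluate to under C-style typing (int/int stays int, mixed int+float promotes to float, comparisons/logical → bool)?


Operand types: int < int
Rule: comparison yields bool
Result type: bool


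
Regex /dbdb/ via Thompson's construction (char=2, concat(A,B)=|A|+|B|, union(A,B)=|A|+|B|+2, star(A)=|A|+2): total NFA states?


Syntax tree has 4 char leaf(s), 0 union(s), 0 star(s)
chars contribute 4×2 = 8; each union adds +2; each star adds +2
Total: 8 + 0 + 0 = 8 states


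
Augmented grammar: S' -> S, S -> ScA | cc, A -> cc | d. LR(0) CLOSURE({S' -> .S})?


Start: S' -> .S
For each item with dot before a nonterminal B, add B -> .γ for every B-production
Closure: [S' -> .S, S -> .ScA, S -> .cc]


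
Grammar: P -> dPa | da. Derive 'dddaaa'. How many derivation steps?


Derivation: P => dPa => ddPaa => dddaaa
Steps: 3


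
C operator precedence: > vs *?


'*' is multiplicative (level 10); '>' is relational (level 7)
Higher level binds tighter
'*' has higher precedence than '>'


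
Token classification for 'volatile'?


Pattern: reserved word
Type: KEYWORD


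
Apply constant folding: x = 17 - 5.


17 - 5 = 12 at compile time
Optimized: x = 12


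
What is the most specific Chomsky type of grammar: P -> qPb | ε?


Single nonterminal LHS, but q^n b^n is not regular
Classification: Type 2 (Context-Free)


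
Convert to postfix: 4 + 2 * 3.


* has higher precedence, evaluate 2*3 first
Postfix: 4 2 3 * +


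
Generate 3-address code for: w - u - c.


Break into single-operator statements:
t1 = w - u
t2 = t1 - c


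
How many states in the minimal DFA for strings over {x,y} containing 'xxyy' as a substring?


KMP-style automaton: 4 progress states + 1 absorbing accept = 5
Minimal DFA: 5 states


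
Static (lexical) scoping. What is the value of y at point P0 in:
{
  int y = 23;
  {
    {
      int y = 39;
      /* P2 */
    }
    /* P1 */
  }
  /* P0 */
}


y declared in the same block as P0
y = 23


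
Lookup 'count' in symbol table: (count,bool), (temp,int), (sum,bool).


Lookup 'count' → type bool


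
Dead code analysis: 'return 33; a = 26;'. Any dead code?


statement follows a return and is unreachable
Dead: 'a = 26'


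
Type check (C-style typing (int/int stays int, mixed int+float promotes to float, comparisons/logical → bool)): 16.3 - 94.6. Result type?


Operand types: float - float
Rule: mixed int/float promotes to float; int/int stays int
Result type: float


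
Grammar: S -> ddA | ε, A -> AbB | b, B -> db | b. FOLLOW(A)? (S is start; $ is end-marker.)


$ ∈ FOLLOW(S). For each A -> αBβ: add FIRST(β)\{ε} to FOLLOW(B); if β nullable, add FOLLOW(A).
FOLLOW(A) = {$, b}


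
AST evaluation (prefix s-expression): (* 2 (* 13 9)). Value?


Evaluate inner: (* 13 9) = 117
Evaluate root: (* 2 117) = 234
Result: 234


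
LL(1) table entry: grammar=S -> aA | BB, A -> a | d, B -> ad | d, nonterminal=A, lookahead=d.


For [A, d]: 'd' ∈ FIRST(d)
Entry: A -> d


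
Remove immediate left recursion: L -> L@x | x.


Left-recursive alternatives: L@x; non-recursive: x
Introduce L': L -> xL', L' -> @xL' | ε


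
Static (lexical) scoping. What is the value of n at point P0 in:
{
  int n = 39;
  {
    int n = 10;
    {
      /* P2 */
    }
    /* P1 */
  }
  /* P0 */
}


n declared in the same block as P0
n = 39


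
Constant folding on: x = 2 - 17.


2 - 17 = -15 at compile time
Optimized: x = -15


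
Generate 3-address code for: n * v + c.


Break into single-operator statements:
t1 = n * v
t2 = t1 + c


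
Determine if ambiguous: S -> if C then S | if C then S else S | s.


dangling else: 'if C then if C then s else s' parses two ways
Ambiguous


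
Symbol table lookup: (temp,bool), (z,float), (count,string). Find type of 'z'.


Lookup 'z' → type float


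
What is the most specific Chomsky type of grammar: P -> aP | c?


Right-linear: every RHS is a terminal or a terminal followed by one nonterminal
Classification: Type 3 (Regular)


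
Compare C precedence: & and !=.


'!=' is equality (level 6); '&' is bitwise AND (level 5)
Higher level binds tighter
'!=' has higher precedence than '&'


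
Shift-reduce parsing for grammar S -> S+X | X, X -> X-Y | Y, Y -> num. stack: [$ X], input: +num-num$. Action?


lookahead ∉ {-} so X won't extend; reduce S -> X
Action: reduce (S -> X)


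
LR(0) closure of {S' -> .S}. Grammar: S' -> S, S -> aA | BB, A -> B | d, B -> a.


Start: S' -> .S
For each item with dot before a nonterminal B, add B -> .γ for every B-production
Closure: [S' -> .S, S -> .aA, S -> .BB, B -> .a]


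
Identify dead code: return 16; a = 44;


statement follows a return and is unreachable
Dead: 'a = 44'


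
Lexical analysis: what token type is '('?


Pattern: delimiter/punctuation
Type: PUNCTUATION


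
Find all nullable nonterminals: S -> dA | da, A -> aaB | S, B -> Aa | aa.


A nonterminal is nullable iff some alternative derives ε (directly, or every symbol in it is nullable)
Nullable: {}


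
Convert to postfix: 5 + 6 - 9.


Left to right (same or higher precedence on left)
Postfix: 5 6 + 9 -


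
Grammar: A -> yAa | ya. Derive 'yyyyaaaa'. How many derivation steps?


Derivation: A => yAa => yyAaa => yyyAaaa => yyyyaaaa
Steps: 4


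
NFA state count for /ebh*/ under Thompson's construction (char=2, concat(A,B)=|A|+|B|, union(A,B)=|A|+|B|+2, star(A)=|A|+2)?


Syntax tree has 3 char leaf(s), 0 union(s), 1 star(s)
chars contribute 3×2 = 6; each union adds +2; each star adds +2
Total: 6 + 0 + 2 = 8 states


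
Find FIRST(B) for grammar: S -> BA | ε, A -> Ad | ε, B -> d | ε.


Per alternative of B: FIRST(d) = {d}; FIRST(ε) = {ε}
FIRST(B) = {d, ε}


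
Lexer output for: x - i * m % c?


Scan left to right, longest-match per lexeme
Tokens: ID(x), OP(-), ID(i), OP(*), ID(m), OP(%), ID(c)


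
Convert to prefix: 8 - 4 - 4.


left-to-right (same/higher precedence on left): tree is (- (- 8 4) 4)
Prefix: - - 8 4 4


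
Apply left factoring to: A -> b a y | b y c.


Common prefix: 'b'
Factored: A -> b A', A' -> a y | y c


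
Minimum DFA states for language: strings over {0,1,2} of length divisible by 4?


Track length mod 4: states 0..3, accept at 0
Minimal DFA: 4 states


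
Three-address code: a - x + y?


Break into single-operator statements:
t1 = a - x
t2 = t1 + y


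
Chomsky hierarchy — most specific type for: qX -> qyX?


LHS has context (more than one symbol) and |LHS| ≤ |RHS|
Classification: Type 1 (Context-Sensitive)


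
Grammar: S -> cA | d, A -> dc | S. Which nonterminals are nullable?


A nonterminal is nullable iff some alternative derives ε (directly, or every symbol in it is nullable)
Nullable: {}


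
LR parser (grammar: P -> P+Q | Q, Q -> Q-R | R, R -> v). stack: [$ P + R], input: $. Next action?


'R' (not preceded by Q-) is the handle for Q -> R
Action: reduce (Q -> R)


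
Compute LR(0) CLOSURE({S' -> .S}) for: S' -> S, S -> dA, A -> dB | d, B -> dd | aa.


Start: S' -> .S
For each item with dot before a nonterminal B, add B -> .γ for every B-production
Closure: [S' -> .S, S -> .dA]


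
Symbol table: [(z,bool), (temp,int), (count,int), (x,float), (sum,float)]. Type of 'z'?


Lookup 'z' → type bool


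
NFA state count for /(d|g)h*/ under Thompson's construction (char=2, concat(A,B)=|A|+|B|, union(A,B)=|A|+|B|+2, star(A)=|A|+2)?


Syntax tree has 3 char leaf(s), 1 union(s), 1 star(s)
chars contribute 3×2 = 6; each union adds +2; each star adds +2
Total: 6 + 2 + 2 = 10 states


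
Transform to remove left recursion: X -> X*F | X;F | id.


Left-recursive alternatives: X*F, X;F; non-recursive: id
Introduce X': X -> idX', X' -> *FX' | ;FX' | ε


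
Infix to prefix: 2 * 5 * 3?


left-to-right (same/higher precedence on left): tree is (* (* 2 5) 3)
Prefix: * * 2 5 3


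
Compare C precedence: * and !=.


'*' is multiplicative (level 10); '!=' is equality (level 6)
Higher level binds tighter
'*' has higher precedence than '!='


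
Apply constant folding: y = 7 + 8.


7 + 8 = 15 at compile time
Optimized: y = 15


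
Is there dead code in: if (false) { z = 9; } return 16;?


condition is constant false, so the whole block is unreachable
Dead: 'if (false) { z = 9; }'


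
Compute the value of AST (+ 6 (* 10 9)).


Evaluate inner: (* 10 9) = 90
Evaluate root: (+ 6 90) = 96
Result: 96


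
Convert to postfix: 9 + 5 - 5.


Left to right (same or higher precedence on left)
Postfix: 9 5 + 5 -


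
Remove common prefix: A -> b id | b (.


Common prefix: 'b'
Factored: A -> b A', A' -> id | (


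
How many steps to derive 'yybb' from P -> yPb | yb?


Derivation: P => yPb => yybb
Steps: 2


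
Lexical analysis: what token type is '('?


Pattern: delimiter/punctuation
Type: PUNCTUATION


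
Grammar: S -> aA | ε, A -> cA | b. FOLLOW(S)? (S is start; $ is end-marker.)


$ ∈ FOLLOW(S). For each A -> αBβ: add FIRST(β)\{ε} to FOLLOW(B); if β nullable, add FOLLOW(A).
FOLLOW(S) = {$}


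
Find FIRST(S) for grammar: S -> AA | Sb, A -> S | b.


Per alternative of S: FIRST(AA) = {b}; FIRST(Sb) = {b}
FIRST(S) = {b}


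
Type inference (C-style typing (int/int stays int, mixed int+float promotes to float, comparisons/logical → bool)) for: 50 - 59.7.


Operand types: int - float
Rule: mixed int/float promotes to float; int/int stays int
Result type: float


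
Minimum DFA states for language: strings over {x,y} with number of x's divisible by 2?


Track (count of x) mod 2: states 0..1, accept at 0
Minimal DFA: 2 states


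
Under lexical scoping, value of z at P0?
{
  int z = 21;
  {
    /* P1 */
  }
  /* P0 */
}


z declared in the same block as P0
z = 21


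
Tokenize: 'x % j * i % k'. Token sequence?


Scan left to right, longest-match per lexeme
Tokens: ID(x), OP(%), ID(j), OP(*), ID(i), OP(%), ID(k)


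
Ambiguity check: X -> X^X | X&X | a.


'a^a&a' has two parse trees (no precedence encoded between ^ and &)
Ambiguous


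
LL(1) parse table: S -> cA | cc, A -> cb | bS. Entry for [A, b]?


For [A, b]: 'b' ∈ FIRST(bS)
Entry: A -> bS


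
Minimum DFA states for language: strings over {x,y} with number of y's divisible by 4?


Track (count of y) mod 4: states 0..3, accept at 0
Minimal DFA: 4 states


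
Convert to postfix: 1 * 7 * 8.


Left to right (same or higher precedence on left)
Postfix: 1 7 * 8 *


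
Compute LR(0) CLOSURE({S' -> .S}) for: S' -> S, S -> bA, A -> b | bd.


Start: S' -> .S
For each item with dot before a nonterminal B, add B -> .γ for every B-production
Closure: [S' -> .S, S -> .bA]


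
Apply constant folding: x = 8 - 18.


8 - 18 = -10 at compile time
Optimized: x = -10


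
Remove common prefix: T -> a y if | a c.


Common prefix: 'a'
Factored: T -> a T', T' -> y if | c


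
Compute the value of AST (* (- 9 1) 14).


Evaluate inner: (- 9 1) = 8
Evaluate root: (* 8 14) = 112
Result: 112


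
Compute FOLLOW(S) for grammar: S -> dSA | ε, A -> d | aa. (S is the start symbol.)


$ ∈ FOLLOW(S). For each A -> αBβ: add FIRST(β)\{ε} to FOLLOW(B); if β nullable, add FOLLOW(A).
FOLLOW(S) = {$, a, d}


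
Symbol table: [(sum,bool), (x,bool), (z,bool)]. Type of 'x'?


Lookup 'x' → type bool


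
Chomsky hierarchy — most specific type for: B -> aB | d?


Right-linear: every RHS is a terminal or a terminal followed by one nonterminal
Classification: Type 3 (Regular)


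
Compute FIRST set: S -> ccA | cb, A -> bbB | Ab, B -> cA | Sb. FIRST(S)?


Per alternative of S: FIRST(ccA) = {c}; FIRST(cb) = {c}
FIRST(S) = {c}


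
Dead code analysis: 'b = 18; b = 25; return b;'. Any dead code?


first assignment to b is overwritten before any read
Dead: 'b = 18'


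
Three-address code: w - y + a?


Break into single-operator statements:
t1 = w - y
t2 = t1 + a


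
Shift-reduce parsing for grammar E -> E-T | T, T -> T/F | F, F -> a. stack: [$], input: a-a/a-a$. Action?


no handle on stack; shift 'a'
Action: shift


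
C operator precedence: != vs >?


'>' is relational (level 7); '!=' is equality (level 6)
Higher level binds tighter
'>' has higher precedence than '!='


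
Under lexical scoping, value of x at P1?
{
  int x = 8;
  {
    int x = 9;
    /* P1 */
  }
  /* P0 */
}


x declared in the same block as P1
x = 9


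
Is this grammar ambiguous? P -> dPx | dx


balanced d^n…x^n: each string has a unique parse
Unambiguous


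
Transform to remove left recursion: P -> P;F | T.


Left-recursive alternatives: P;F; non-recursive: T
Introduce P': P -> TP', P' -> ;FP' | ε


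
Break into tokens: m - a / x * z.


Scan left to right, longest-match per lexeme
Tokens: ID(m), OP(-), ID(a), OP(/), ID(x), OP(*), ID(z)


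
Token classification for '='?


Pattern: operator symbol
Type: OPERATOR


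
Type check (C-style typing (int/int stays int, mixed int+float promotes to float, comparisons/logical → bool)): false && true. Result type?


Operand types: bool && bool
Rule: logical operators take bool operands and yield bool
Result type: bool


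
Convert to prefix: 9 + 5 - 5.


left-to-right (same/higher precedence on left): tree is (- (+ 9 5) 5)
Prefix: - + 9 5 5


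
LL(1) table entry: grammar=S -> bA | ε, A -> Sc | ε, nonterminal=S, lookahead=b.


For [S, b]: 'b' ∈ FIRST(bA)
Entry: S -> bA


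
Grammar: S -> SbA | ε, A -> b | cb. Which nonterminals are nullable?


A nonterminal is nullable iff some alternative derives ε (directly, or every symbol in it is nullable)
Nullable: {S}


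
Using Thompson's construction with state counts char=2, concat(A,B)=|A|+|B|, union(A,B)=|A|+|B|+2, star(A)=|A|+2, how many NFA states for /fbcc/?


Syntax tree has 4 char leaf(s), 0 union(s), 0 star(s)
chars contribute 4×2 = 8; each union adds +2; each star adds +2
Total: 8 + 0 + 0 = 8 states


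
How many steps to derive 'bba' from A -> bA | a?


Derivation: A => bA => bbA => bba
Steps: 3


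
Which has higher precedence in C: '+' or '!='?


'+' is additive (level 9); '!=' is equality (level 6)
Higher level binds tighter
'+' has higher precedence than '!='


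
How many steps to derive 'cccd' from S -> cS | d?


Derivation: S => cS => ccS => cccS => cccd
Steps: 4


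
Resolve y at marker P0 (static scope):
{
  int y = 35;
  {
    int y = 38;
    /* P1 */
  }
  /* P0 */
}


y declared in the same block as P0
y = 35


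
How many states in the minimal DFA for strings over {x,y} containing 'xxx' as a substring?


KMP-style automaton: 3 progress states + 1 absorbing accept = 4
Minimal DFA: 4 states


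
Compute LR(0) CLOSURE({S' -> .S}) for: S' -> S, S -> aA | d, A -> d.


Start: S' -> .S
For each item with dot before a nonterminal B, add B -> .γ for every B-production
Closure: [S' -> .S, S -> .aA, S -> .d]


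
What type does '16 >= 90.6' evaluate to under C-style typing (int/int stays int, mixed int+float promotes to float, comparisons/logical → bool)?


Operand types: int >= float
Rule: comparison yields bool
Result type: bool


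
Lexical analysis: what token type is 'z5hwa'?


Pattern: letter/underscore followed by alphanumerics, not a keyword
Type: IDENTIFIER


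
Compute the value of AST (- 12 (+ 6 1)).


Evaluate inner: (+ 6 1) = 7
Evaluate root: (- 12 7) = 5
Result: 5


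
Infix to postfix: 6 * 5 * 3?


Left to right (same or higher precedence on left)
Postfix: 6 5 * 3 *


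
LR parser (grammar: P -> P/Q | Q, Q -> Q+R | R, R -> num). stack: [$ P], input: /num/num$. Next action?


shift '/' to continue P -> P/Q
Action: shift


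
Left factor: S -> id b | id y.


Common prefix: 'id'
Factored: S -> id S', S' -> b | y


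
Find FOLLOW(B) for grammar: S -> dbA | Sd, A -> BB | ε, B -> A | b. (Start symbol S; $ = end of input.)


$ ∈ FOLLOW(S). For each A -> αBβ: add FIRST(β)\{ε} to FOLLOW(B); if β nullable, add FOLLOW(A).
FOLLOW(B) = {$, b, d}


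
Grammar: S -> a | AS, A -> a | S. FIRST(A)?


Per alternative of A: FIRST(a) = {a}; FIRST(S) = {a}
FIRST(A) = {a}


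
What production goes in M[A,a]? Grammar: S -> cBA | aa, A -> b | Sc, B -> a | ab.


For [A, a]: 'a' ∈ FIRST(Sc)
Entry: A -> Sc


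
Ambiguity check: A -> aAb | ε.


balanced a^n…b^n: each string has a unique parse
Unambiguous


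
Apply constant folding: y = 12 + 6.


12 + 6 = 18 at compile time
Optimized: y = 18


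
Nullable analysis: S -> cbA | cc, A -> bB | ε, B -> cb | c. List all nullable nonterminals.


A nonterminal is nullable iff some alternative derives ε (directly, or every symbol in it is nullable)
Nullable: {A}


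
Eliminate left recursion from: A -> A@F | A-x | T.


Left-recursive alternatives: A@F, A-x; non-recursive: T
Introduce A': A -> TA', A' -> @FA' | -xA' | ε


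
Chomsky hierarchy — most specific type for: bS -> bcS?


LHS has context (more than one symbol) and |LHS| ≤ |RHS|
Classification: Type 1 (Context-Sensitive)


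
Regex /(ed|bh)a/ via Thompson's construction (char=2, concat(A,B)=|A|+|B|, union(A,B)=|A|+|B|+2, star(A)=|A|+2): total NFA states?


Syntax tree has 5 char leaf(s), 1 union(s), 0 star(s)
chars contribute 5×2 = 10; each union adds +2; each star adds +2
Total: 10 + 2 + 0 = 12 states


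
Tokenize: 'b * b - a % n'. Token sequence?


Scan left to right, longest-match per lexeme
Tokens: ID(b), OP(*), ID(b), OP(-), ID(a), OP(%), ID(n)


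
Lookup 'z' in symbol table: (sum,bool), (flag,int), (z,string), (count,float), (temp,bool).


Lookup 'z' → type string


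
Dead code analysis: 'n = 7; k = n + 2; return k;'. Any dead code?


n is read by k's definition; k is returned
No dead code


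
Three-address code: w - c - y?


Break into single-operator statements:
t1 = w - c
t2 = t1 - y


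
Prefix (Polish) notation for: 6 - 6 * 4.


'*' binds tighter: tree is (- 6 (* 6 4))
Prefix: - 6 * 6 4


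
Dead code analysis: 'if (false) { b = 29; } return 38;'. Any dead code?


condition is constant false, so the whole block is unreachable
Dead: 'if (false) { b = 29; }'


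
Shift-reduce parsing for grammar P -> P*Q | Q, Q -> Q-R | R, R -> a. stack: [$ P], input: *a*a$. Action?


shift '*' to continue P -> P*Q
Action: shift


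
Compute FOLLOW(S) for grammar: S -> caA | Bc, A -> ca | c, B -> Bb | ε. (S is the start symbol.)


$ ∈ FOLLOW(S). For each A -> αBβ: add FIRST(β)\{ε} to FOLLOW(B); if β nullable, add FOLLOW(A).
FOLLOW(S) = {$}


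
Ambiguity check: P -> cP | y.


right-linear, alternatives start with distinct terminals 'c' vs 'y': unique leftmost derivation
Unambiguous


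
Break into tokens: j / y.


Scan left to right, longest-match per lexeme
Tokens: ID(j), OP(/), ID(y)


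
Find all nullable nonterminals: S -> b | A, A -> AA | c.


A nonterminal is nullable iff some alternative derives ε (directly, or every symbol in it is nullable)
Nullable: {}


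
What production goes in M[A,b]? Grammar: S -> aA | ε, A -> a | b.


For [A, b]: 'b' ∈ FIRST(b)
Entry: A -> b


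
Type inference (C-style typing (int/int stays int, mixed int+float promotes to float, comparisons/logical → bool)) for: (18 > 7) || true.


Operand types: bool || bool
Rule: logical operators take bool operands and yield bool
Result type: bool


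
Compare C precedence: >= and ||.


'>=' is relational (level 7); '||' is logical OR (level 1)
Higher level binds tighter
'>=' has higher precedence than '||'


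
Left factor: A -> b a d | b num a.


Common prefix: 'b'
Factored: A -> b A', A' -> a d | num a


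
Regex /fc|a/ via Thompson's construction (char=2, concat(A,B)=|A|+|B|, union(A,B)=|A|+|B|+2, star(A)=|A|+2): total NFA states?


Syntax tree has 3 char leaf(s), 1 union(s), 0 star(s)
chars contribute 3×2 = 6; each union adds +2; each star adds +2
Total: 6 + 2 + 0 = 8 states


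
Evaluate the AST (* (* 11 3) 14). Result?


Evaluate inner: (* 11 3) = 33
Evaluate root: (* 33 14) = 462
Result: 462


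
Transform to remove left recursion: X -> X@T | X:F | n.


Left-recursive alternatives: X@T, X:F; non-recursive: n
Introduce X': X -> nX', X' -> @TX' | :FX' | ε


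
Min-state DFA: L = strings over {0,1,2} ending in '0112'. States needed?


Track the longest suffix of input matching a prefix of '0112': 5 classes (prefixes of length 0..4)
Minimal DFA: 5 states


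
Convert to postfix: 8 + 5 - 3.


Left to right (same or higher precedence on left)
Postfix: 8 5 + 3 -


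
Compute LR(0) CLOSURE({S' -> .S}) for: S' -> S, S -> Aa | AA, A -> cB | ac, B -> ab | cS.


Start: S' -> .S
For each item with dot before a nonterminal B, add B -> .γ for every B-production
Closure: [S' -> .S, S -> .Aa, S -> .AA, A -> .cB, A -> .ac]


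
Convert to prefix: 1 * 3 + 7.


left-to-right (same/higher precedence on left): tree is (+ (* 1 3) 7)
Prefix: + * 1 3 7


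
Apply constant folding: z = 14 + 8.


14 + 8 = 22 at compile time
Optimized: z = 22


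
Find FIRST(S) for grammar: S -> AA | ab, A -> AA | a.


Per alternative of S: FIRST(AA) = {a}; FIRST(ab) = {a}
FIRST(S) = {a}


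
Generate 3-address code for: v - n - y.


Break into single-operator statements:
t1 = v - n
t2 = t1 - y


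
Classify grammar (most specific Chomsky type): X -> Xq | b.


Left-linear: every RHS is a terminal or one nonterminal followed by a terminal
Classification: Type 3 (Regular)


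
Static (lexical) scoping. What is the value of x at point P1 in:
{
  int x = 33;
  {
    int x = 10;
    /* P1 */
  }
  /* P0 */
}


x declared in the same block as P1
x = 10


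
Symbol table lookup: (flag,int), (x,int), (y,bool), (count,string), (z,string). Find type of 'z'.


Lookup 'z' → type string


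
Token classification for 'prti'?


Pattern: letter/underscore followed by alphanumerics, not a keyword
Type: IDENTIFIER


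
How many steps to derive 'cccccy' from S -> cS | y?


Derivation: S => cS => ccS => cccS => ccccS => cccccS => cccccy
Steps: 6


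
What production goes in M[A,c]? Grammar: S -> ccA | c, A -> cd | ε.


For [A, c]: 'c' ∈ FIRST(cd)
Entry: A -> cd


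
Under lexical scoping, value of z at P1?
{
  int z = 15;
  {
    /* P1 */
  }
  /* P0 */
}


P1's block does not declare z; resolves to the enclosing declaration at depth 0
z = 15


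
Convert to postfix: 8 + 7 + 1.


Left to right (same or higher precedence on left)
Postfix: 8 7 + 1 +


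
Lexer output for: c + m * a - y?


Scan left to right, longest-match per lexeme
Tokens: ID(c), OP(+), ID(m), OP(*), ID(a), OP(-), ID(y)


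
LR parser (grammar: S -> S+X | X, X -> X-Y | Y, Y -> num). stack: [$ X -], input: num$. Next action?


no handle; shift 'num'
Action: shift


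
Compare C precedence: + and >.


'+' is additive (level 9); '>' is relational (level 7)
Higher level binds tighter
'+' has higher precedence than '>'


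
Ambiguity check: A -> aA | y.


right-linear, alternatives start with distinct terminals 'a' vs 'y': unique leftmost derivation
Unambiguous


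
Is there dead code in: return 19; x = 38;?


statement follows a return and is unreachable
Dead: 'x = 38'


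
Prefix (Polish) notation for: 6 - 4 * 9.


'*' binds tighter: tree is (- 6 (* 4 9))
Prefix: - 6 * 4 9


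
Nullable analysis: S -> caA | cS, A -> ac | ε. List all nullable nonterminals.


A nonterminal is nullable iff some alternative derives ε (directly, or every symbol in it is nullable)
Nullable: {A}


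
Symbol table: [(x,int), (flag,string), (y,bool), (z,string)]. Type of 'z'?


Lookup 'z' → type string


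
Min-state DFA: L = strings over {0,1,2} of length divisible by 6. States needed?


Track length mod 6: states 0..5, accept at 0
Minimal DFA: 6 states


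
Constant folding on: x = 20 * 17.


20 * 17 = 340 at compile time
Optimized: x = 340


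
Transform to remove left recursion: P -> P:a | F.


Left-recursive alternatives: P:a; non-recursive: F
Introduce P': P -> FP', P' -> :aP' | ε


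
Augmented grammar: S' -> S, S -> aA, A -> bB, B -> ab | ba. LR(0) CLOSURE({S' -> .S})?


Start: S' -> .S
For each item with dot before a nonterminal B, add B -> .γ for every B-production
Closure: [S' -> .S, S -> .aA]


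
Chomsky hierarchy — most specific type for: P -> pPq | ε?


Single nonterminal LHS, but p^n q^n is not regular
Classification: Type 2 (Context-Free)


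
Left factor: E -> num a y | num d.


Common prefix: 'num'
Factored: E -> num E', E' -> a y | d


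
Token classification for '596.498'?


Pattern: digits with a decimal point
Type: FLOAT_LITERAL


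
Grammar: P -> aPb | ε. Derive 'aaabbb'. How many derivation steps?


Derivation: P => aPb => aaPbb => aaaPbbb => aaabbb
Steps: 4


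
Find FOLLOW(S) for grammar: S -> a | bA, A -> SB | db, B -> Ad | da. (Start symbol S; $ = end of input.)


$ ∈ FOLLOW(S). For each A -> αBβ: add FIRST(β)\{ε} to FOLLOW(B); if β nullable, add FOLLOW(A).
FOLLOW(S) = {$, a, b, d}


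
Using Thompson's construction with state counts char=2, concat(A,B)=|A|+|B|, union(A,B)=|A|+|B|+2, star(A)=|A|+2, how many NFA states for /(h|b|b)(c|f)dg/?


Syntax tree has 7 char leaf(s), 3 union(s), 0 star(s)
chars contribute 7×2 = 14; each union adds +2; each star adds +2
Total: 14 + 6 + 0 = 20 states


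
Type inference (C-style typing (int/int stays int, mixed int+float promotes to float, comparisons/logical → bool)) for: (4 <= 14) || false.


Operand types: bool || bool
Rule: logical operators take bool operands and yield bool
Result type: bool


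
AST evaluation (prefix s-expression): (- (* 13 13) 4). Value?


Evaluate inner: (* 13 13) = 169
Evaluate root: (- 169 4) = 165
Result: 165


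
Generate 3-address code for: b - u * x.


Break into single-operator statements:
t1 = u * x
t2 = b - t1


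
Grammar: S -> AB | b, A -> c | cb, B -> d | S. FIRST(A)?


Per alternative of A: FIRST(c) = {c}; FIRST(cb) = {c}
FIRST(A) = {c}


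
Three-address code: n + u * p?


Break into single-operator statements:
t1 = u * p
t2 = n + t1


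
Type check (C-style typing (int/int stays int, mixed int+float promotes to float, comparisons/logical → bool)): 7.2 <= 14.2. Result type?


Operand types: float <= float
Rule: comparison yields bool
Result type: bool


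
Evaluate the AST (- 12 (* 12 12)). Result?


Evaluate inner: (* 12 12) = 144
Evaluate root: (- 12 144) = -132
Result: -132


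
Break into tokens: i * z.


Scan left to right, longest-match per lexeme
Tokens: ID(i), OP(*), ID(z)


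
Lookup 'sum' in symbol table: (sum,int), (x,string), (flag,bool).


Lookup 'sum' → type int


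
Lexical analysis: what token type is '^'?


Pattern: operator symbol
Type: OPERATOR


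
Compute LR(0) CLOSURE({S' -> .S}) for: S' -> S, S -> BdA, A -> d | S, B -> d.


Start: S' -> .S
For each item with dot before a nonterminal B, add B -> .γ for every B-production
Closure: [S' -> .S, S -> .BdA, B -> .d]


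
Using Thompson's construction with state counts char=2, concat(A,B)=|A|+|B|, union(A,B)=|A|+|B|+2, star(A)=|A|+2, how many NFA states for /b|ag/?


Syntax tree has 3 char leaf(s), 1 union(s), 0 star(s)
chars contribute 3×2 = 6; each union adds +2; each star adds +2
Total: 6 + 2 + 0 = 8 states


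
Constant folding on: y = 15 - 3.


15 - 3 = 12 at compile time
Optimized: y = 12


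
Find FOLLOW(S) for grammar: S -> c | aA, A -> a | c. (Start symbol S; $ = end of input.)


$ ∈ FOLLOW(S). For each A -> αBβ: add FIRST(β)\{ε} to FOLLOW(B); if β nullable, add FOLLOW(A).
FOLLOW(S) = {$}


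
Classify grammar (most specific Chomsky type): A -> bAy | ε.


Single nonterminal LHS, but b^n y^n is not regular
Classification: Type 2 (Context-Free)


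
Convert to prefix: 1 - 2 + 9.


left-to-right (same/higher precedence on left): tree is (+ (- 1 2) 9)
Prefix: + - 1 2 9


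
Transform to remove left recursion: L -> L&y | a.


Left-recursive alternatives: L&y; non-recursive: a
Introduce L': L -> aL', L' -> &yL' | ε


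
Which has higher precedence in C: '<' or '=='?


'<' is relational (level 7); '==' is equality (level 6)
Higher level binds tighter
'<' has higher precedence than '=='


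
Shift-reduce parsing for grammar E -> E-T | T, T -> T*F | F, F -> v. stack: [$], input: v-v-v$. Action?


no handle on stack; shift 'v'
Action: shift


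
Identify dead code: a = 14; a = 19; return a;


first assignment to a is overwritten before any read
Dead: 'a = 14'


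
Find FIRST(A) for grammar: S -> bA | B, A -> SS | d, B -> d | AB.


Per alternative of A: FIRST(SS) = {b, d}; FIRST(d) = {d}
FIRST(A) = {b, d}


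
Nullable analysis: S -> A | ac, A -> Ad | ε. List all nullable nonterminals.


A nonterminal is nullable iff some alternative derives ε (directly, or every symbol in it is nullable)
Nullable: {A, S}


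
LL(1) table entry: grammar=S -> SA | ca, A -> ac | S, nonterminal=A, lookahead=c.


For [A, c]: 'c' ∈ FIRST(S)
Entry: A -> S


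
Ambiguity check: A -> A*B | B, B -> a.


precedence layered via separate nonterminal B: deterministic
Unambiguous


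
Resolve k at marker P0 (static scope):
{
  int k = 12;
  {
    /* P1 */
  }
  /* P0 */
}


k declared in the same block as P0
k = 12


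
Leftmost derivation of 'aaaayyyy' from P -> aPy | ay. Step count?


Derivation: P => aPy => aaPyy => aaaPyyy => aaaayyyy
Steps: 4


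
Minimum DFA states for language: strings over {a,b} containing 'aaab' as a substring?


KMP-style automaton: 4 progress states + 1 absorbing accept = 5
Minimal DFA: 5 states


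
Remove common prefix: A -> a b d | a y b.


Common prefix: 'a'
Factored: A -> a A', A' -> b d | y b


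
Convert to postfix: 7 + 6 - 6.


Left to right (same or higher precedence on left)
Postfix: 7 6 + 6 -


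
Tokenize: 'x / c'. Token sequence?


Scan left to right, longest-match per lexeme
Tokens: ID(x), OP(/), ID(c)


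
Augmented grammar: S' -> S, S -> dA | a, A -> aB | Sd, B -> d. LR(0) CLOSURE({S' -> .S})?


Start: S' -> .S
For each item with dot before a nonterminal B, add B -> .γ for every B-production
Closure: [S' -> .S, S -> .dA, S -> .a]


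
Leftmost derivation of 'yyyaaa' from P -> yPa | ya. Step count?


Derivation: P => yPa => yyPaa => yyyaaa
Steps: 3


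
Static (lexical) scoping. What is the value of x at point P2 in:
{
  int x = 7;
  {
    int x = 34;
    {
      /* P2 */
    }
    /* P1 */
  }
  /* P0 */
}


P2's block does not declare x; resolves to the enclosing declaration at depth 1
x = 34


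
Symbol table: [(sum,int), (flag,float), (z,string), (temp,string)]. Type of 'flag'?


Lookup 'flag' → type float


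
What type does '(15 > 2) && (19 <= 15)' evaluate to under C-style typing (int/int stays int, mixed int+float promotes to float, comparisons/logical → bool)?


Operand types: bool && bool
Rule: logical operators take bool operands and yield bool
Result type: bool


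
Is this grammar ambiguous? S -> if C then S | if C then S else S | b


dangling else: 'if C then if C then b else b' parses two ways
Ambiguous


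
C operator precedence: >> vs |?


'>>' is shift (level 8); '|' is bitwise OR (level 3)
Higher level binds tighter
'>>' has higher precedence than '|'


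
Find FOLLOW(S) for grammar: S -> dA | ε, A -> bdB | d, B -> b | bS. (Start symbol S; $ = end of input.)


$ ∈ FOLLOW(S). For each A -> αBβ: add FIRST(β)\{ε} to FOLLOW(B); if β nullable, add FOLLOW(A).
FOLLOW(S) = {$}


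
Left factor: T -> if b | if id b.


Common prefix: 'if'
Factored: T -> if T', T' -> b | id b


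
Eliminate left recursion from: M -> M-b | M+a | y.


Left-recursive alternatives: M-b, M+a; non-recursive: y
Introduce M': M -> yM', M' -> -bM' | +aM' | ε


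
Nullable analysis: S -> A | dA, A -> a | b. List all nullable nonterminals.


A nonterminal is nullable iff some alternative derives ε (directly, or every symbol in it is nullable)
Nullable: {}


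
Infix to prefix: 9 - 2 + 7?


left-to-right (same/higher precedence on left): tree is (+ (- 9 2) 7)
Prefix: + - 9 2 7


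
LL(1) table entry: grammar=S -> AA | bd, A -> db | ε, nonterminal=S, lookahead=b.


For [S, b]: 'b' ∈ FIRST(bd)
Entry: S -> bd


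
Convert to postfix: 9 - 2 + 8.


Left to right (same or higher precedence on left)
Postfix: 9 2 - 8 +


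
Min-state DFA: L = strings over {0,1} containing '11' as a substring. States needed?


KMP-style automaton: 2 progress states + 1 absorbing accept = 3
Minimal DFA: 3 states


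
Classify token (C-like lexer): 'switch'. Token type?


Pattern: reserved word
Type: KEYWORD


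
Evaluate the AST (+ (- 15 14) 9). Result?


Evaluate inner: (- 15 14) = 1
Evaluate root: (+ 1 9) = 10
Result: 10


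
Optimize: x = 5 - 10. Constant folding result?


5 - 10 = -5 at compile time
Optimized: x = -5


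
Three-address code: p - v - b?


Break into single-operator statements:
t1 = p - v
t2 = t1 - b


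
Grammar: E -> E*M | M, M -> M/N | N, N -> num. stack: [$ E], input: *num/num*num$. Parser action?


shift '*' to continue E -> E*M
Action: shift


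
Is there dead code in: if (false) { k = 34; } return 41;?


condition is constant false, so the whole block is unreachable
Dead: 'if (false) { k = 34; }'


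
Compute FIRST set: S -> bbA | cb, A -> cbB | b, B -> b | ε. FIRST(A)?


Per alternative of A: FIRST(cbB) = {c}; FIRST(b) = {b}
FIRST(A) = {b, c}
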